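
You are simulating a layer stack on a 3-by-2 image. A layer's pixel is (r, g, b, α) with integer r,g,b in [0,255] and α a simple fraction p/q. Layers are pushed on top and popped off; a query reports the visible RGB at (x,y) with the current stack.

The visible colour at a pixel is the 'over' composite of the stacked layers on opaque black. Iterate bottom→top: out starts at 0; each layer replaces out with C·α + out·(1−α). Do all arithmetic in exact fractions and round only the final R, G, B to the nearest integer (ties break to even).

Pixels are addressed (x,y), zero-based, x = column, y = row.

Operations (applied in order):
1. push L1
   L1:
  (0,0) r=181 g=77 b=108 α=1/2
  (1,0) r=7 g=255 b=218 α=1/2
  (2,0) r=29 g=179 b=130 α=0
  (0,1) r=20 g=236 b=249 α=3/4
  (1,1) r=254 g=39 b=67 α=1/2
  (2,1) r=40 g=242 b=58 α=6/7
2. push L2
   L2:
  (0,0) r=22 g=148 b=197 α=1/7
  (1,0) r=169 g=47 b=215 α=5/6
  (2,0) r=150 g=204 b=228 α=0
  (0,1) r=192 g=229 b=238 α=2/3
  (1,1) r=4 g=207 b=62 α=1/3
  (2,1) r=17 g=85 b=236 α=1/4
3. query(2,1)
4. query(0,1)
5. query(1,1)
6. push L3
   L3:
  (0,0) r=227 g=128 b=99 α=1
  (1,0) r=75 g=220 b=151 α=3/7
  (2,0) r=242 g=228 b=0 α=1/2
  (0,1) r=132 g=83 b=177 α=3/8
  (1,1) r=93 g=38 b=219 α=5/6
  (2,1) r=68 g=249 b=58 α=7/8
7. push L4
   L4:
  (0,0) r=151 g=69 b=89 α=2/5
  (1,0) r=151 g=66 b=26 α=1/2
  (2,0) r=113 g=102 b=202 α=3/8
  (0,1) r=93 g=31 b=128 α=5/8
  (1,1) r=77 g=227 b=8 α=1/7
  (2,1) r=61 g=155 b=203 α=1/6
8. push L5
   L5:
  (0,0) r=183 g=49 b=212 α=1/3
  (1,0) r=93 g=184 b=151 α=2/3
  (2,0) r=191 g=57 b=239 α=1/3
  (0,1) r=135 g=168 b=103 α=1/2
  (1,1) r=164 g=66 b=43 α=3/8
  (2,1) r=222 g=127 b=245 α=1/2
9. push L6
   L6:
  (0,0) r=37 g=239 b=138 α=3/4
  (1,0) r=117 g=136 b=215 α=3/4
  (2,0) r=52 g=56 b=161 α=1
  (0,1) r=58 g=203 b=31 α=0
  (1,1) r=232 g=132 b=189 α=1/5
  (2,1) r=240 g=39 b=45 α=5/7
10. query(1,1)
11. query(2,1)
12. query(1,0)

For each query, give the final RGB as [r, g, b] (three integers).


(2,1) stack=L1,L2; from [0,0,0]:
+L1 (α=6/7) → [240/7, 1452/7, 348/7]
+L2 (α=1/4) → [839/28, 4951/28, 674/7]
→ [30, 177, 96]

(0,1) stack=L1,L2; from [0,0,0]:
L1 α=3/4: [15, 177, 747/4]
L2 α=2/3: [133, 635/3, 2651/12]
→ [133, 212, 221]

(1,1) stack=L1,L2; from [0,0,0]:
after L1 α=1/2: [127, 39/2, 67/2]
after L2 α=1/3: [86, 82, 43]
→ [86, 82, 43]

(1,1) stack=L1,L2,L3,L4,L5,L6; from [0,0,0]:
L1 α=1/2: [127, 39/2, 67/2]
L2 α=1/3: [86, 82, 43]
L3 α=5/6: [551/6, 136/3, 569/3]
L4 α=1/7: [628/7, 499/7, 1146/7]
L5 α=3/8: [823/7, 3881/56, 6633/56]
L6 α=1/5: [4916/35, 5729/70, 9279/70]
rounded: [140, 82, 133]

at x=2,y=1 over L1,L2,L3,L4,L5,L6:
after L1 α=6/7: [240/7, 1452/7, 348/7]
after L2 α=1/4: [839/28, 4951/28, 674/7]
after L3 α=7/8: [14167/224, 53755/224, 879/14]
after L4 α=1/6: [84499/1344, 101165/448, 7237/84]
after L5 α=1/2: [382867/2688, 158061/896, 27817/168]
after L6 α=5/7: [1995667/9408, 245421/3136, 46717/588]
→ [212, 78, 79]

(1,0) stack=L1,L2,L3,L4,L5,L6; from [0,0,0]:
L1 α=1/2: [7/2, 255/2, 109]
L2 α=5/6: [1697/12, 725/12, 592/3]
L3 α=3/7: [2372/21, 2705/21, 3727/21]
L4 α=1/2: [5543/42, 4091/42, 4273/42]
L5 α=2/3: [13355/126, 19547/126, 16957/126]
L6 α=3/4: [57581/504, 70955/504, 98227/504]
→ [114, 141, 195]


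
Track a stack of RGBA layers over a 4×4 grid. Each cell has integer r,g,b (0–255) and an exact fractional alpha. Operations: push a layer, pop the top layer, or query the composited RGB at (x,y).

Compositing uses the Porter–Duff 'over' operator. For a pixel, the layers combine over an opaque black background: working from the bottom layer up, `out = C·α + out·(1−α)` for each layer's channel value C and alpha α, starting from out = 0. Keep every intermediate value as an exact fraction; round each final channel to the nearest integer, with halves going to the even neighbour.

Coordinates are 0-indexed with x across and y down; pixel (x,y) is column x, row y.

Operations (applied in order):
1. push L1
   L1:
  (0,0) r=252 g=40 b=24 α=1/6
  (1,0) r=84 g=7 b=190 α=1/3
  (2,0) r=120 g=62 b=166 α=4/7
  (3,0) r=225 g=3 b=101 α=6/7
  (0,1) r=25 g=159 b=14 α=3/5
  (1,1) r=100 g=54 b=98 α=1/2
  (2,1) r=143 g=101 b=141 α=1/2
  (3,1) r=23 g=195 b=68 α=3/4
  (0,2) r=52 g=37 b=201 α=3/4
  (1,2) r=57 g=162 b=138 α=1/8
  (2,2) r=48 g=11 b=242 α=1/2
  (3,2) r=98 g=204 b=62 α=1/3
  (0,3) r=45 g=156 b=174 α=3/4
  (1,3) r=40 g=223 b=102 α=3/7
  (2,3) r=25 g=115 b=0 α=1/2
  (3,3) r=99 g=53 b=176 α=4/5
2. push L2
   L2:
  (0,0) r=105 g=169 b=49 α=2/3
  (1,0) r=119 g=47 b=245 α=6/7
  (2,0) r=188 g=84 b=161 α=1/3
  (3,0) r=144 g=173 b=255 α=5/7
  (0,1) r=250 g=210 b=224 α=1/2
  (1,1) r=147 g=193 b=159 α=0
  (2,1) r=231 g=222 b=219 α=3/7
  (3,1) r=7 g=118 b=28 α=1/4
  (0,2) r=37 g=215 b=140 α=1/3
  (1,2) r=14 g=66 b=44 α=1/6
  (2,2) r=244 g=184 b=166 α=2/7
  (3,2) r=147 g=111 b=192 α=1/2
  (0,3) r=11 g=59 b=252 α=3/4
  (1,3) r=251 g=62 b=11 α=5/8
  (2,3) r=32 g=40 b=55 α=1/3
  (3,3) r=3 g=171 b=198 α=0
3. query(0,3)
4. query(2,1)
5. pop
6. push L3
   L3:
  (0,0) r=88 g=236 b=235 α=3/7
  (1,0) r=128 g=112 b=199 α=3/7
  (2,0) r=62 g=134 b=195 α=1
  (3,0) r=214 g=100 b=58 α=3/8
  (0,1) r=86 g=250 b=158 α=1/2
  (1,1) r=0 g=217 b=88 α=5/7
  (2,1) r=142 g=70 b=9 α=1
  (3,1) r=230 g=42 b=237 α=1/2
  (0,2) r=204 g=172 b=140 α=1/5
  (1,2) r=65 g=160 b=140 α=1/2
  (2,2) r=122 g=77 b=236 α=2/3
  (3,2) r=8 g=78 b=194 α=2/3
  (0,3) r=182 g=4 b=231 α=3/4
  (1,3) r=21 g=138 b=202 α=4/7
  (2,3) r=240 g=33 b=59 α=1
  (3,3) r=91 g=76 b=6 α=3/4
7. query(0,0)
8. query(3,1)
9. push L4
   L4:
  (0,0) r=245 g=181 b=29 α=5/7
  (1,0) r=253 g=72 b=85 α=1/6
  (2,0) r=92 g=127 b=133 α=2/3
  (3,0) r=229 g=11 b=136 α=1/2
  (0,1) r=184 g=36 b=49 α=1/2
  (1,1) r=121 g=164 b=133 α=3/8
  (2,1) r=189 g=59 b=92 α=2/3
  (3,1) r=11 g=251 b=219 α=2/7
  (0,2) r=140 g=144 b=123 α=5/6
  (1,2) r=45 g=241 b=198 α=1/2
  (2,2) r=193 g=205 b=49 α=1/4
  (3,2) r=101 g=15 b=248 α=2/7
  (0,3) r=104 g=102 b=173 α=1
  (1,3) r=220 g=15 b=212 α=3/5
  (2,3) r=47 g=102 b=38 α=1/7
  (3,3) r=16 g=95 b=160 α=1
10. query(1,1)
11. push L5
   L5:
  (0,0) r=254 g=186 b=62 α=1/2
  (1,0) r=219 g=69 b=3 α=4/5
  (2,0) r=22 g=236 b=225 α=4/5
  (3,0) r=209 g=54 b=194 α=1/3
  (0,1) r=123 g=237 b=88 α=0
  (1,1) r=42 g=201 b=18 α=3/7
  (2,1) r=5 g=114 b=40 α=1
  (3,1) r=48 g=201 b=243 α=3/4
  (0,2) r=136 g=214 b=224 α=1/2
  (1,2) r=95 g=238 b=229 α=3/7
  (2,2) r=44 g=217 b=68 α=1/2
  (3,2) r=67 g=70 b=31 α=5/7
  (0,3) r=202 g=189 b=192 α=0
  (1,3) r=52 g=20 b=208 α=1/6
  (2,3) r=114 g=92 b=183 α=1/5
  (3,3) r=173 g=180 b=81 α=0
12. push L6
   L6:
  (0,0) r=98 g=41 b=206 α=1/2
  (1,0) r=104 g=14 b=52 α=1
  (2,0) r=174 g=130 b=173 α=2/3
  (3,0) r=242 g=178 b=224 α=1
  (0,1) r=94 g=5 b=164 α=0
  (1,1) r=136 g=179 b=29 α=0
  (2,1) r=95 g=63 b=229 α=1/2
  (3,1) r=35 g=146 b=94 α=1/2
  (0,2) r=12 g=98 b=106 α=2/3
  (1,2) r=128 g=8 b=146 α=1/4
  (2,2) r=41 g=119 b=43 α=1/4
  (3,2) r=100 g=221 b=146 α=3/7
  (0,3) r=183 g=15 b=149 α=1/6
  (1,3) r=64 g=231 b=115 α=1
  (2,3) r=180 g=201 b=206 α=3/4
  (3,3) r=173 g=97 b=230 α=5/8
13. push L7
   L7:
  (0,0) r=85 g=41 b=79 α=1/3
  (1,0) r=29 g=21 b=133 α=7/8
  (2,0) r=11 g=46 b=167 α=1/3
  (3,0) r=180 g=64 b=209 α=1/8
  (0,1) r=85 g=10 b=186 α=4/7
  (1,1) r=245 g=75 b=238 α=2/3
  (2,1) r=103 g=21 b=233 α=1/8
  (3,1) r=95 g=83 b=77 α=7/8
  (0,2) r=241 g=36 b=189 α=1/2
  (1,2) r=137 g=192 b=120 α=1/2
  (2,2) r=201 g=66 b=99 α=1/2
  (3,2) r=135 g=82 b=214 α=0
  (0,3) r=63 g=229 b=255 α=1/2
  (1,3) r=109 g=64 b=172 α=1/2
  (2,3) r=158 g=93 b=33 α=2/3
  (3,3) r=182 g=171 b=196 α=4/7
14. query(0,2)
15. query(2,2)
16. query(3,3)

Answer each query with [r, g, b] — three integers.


at x=0,y=3 over L1,L2:
+L1 (α=3/4) → [135/4, 117, 261/2]
+L2 (α=3/4) → [267/16, 147/2, 1773/8]
→ [17, 74, 222]

(2,1) stack=L1,L2; from [0,0,0]:
L1 α=1/2: [143/2, 101/2, 141/2]
L2 α=3/7: [979/7, 124, 939/7]
= [140, 124, 134]

(0,0) stack=L1,L3; from [0,0,0]:
L1 α=1/6: [42, 20/3, 4]
L3 α=3/7: [432/7, 2204/21, 103]
→ [62, 105, 103]

at x=3,y=1 over L1,L3:
L1 α=3/4: [69/4, 585/4, 51]
L3 α=1/2: [989/8, 753/8, 144]
→ [124, 94, 144]

(1,1) stack=L1,L3,L4; from [0,0,0]:
+L1 (α=1/2) → [50, 27, 49]
+L3 (α=5/7) → [100/7, 1139/7, 538/7]
+L4 (α=3/8) → [3041/56, 9139/56, 5483/56]
= [54, 163, 98]

at x=0,y=2 over L1,L3,L4,L5,L6,L7:
+L1 (α=3/4) → [39, 111/4, 603/4]
+L3 (α=1/5) → [72, 283/5, 743/5]
+L4 (α=5/6) → [386/3, 3883/30, 1909/15]
+L5 (α=1/2) → [397/3, 10303/60, 5269/30]
+L6 (α=2/3) → [469/9, 22063/180, 11629/90]
+L7 (α=1/2) → [1319/9, 28543/360, 28639/180]
rounded: [147, 79, 159]

query (2,2) [L1,L3,L4,L5,L6,L7] — begin 0,0,0
+L1 (α=1/2) → [24, 11/2, 121]
+L3 (α=2/3) → [268/3, 319/6, 593/3]
+L4 (α=1/4) → [461/4, 729/8, 321/2]
+L5 (α=1/2) → [637/8, 2465/16, 457/4]
+L6 (α=1/4) → [2239/32, 9299/64, 1543/16]
+L7 (α=1/2) → [8671/64, 13523/128, 3127/32]
→ [135, 106, 98]

query (3,3) [L1,L3,L4,L5,L6,L7] — begin 0,0,0
L1 α=4/5: [396/5, 212/5, 704/5]
L3 α=3/4: [1761/20, 338/5, 397/10]
L4 α=1: [16, 95, 160]
L5 α=0: [16, 95, 160]
L6 α=5/8: [913/8, 385/4, 815/4]
L7 α=4/7: [8563/56, 3891/28, 5581/28]
= [153, 139, 199]


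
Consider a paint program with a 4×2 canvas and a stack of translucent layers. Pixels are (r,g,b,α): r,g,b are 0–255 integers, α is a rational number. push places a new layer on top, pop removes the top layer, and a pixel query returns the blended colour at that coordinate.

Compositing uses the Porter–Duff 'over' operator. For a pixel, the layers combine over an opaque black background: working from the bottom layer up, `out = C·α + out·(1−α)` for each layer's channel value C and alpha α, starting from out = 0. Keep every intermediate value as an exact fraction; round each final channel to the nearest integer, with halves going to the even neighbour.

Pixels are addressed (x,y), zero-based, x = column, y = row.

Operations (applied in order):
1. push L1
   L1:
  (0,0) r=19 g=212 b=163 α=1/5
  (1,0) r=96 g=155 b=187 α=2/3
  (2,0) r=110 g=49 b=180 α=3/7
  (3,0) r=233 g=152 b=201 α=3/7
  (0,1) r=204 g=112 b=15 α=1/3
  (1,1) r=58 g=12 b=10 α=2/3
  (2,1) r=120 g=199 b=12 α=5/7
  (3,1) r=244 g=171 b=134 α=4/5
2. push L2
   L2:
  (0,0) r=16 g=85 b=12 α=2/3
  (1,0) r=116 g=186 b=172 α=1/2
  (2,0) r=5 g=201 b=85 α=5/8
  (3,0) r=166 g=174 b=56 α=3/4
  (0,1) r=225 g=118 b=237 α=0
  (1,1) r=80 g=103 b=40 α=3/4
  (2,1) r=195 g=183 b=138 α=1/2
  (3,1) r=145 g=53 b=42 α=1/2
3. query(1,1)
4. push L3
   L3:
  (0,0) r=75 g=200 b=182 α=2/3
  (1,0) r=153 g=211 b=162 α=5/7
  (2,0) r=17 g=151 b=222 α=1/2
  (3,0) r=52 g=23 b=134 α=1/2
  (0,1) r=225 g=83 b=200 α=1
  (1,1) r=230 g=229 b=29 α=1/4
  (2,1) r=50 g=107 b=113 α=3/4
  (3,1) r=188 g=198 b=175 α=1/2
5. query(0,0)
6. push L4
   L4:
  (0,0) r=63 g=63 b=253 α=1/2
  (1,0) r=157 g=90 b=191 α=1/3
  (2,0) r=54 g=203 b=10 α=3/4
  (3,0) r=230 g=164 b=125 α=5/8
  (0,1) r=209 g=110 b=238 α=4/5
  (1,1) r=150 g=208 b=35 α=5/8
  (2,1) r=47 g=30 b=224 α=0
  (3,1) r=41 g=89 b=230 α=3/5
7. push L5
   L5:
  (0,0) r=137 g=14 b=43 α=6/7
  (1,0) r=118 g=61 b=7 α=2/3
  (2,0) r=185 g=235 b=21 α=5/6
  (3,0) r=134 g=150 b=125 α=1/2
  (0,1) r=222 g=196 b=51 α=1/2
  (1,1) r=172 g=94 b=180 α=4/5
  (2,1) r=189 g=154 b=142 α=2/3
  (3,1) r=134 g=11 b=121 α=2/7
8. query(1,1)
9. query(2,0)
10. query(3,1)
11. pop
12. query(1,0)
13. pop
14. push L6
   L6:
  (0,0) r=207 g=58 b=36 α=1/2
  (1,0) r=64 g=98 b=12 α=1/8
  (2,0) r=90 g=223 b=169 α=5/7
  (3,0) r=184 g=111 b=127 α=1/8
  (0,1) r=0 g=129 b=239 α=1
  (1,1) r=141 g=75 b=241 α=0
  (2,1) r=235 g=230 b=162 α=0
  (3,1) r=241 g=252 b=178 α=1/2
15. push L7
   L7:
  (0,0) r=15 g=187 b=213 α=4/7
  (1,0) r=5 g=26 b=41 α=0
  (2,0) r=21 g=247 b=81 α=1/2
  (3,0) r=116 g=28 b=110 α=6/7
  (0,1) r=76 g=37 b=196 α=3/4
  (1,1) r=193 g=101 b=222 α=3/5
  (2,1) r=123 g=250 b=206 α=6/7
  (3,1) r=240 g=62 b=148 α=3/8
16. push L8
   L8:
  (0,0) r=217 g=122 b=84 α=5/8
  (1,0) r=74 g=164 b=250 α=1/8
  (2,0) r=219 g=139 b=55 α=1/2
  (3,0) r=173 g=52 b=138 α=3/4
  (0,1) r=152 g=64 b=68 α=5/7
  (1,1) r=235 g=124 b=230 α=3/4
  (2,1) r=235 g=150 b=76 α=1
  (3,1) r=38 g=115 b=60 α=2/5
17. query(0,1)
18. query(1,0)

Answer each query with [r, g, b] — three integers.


query (1,1) [L1,L2] — begin 0,0,0
after L1 α=2/3: [116/3, 8, 20/3]
after L2 α=3/4: [209/3, 317/4, 95/3]
→ [70, 79, 32]

at x=0,y=0 over L1,L2,L3:
after L1 α=1/5: [19/5, 212/5, 163/5]
after L2 α=2/3: [179/15, 354/5, 283/15]
after L3 α=2/3: [2429/45, 2354/15, 5743/45]
→ [54, 157, 128]

(1,1) stack=L1,L2,L3,L4,L5; from [0,0,0]:
+L1 (α=2/3) → [116/3, 8, 20/3]
+L2 (α=3/4) → [209/3, 317/4, 95/3]
+L3 (α=1/4) → [439/4, 1867/16, 31]
+L4 (α=5/8) → [4317/32, 22241/128, 67/2]
+L5 (α=4/5) → [26333/160, 70369/640, 1507/10]
rounded: [165, 110, 151]

(2,0) stack=L1,L2,L3,L4,L5; from [0,0,0]:
after L1 α=3/7: [330/7, 21, 540/7]
after L2 α=5/8: [1165/56, 267/2, 4595/56]
after L3 α=1/2: [2117/112, 569/4, 17027/112]
after L4 α=3/4: [20261/448, 3005/16, 20387/448]
after L5 α=5/6: [144887/896, 21805/96, 67427/2688]
rounded: [162, 227, 25]

query (3,1) [L1,L2,L3,L4,L5] — begin 0,0,0
+L1 (α=4/5) → [976/5, 684/5, 536/5]
+L2 (α=1/2) → [1701/10, 949/10, 373/5]
+L3 (α=1/2) → [3581/20, 2929/20, 624/5]
+L4 (α=3/5) → [4811/50, 5599/50, 4698/25]
+L5 (α=2/7) → [7491/70, 5819/70, 844/5]
rounded: [107, 83, 169]

query (1,0) [L1,L2,L3,L4] — begin 0,0,0
+L1 (α=2/3) → [64, 310/3, 374/3]
+L2 (α=1/2) → [90, 434/3, 445/3]
+L3 (α=5/7) → [135, 4033/21, 3320/21]
+L4 (α=1/3) → [427/3, 9956/63, 10651/63]
→ [142, 158, 169]

at x=0,y=1 over L1,L2,L3,L6,L7,L8:
L1 α=1/3: [68, 112/3, 5]
L2 α=0: [68, 112/3, 5]
L3 α=1: [225, 83, 200]
L6 α=1: [0, 129, 239]
L7 α=3/4: [57, 60, 827/4]
L8 α=5/7: [874/7, 440/7, 1507/14]
rounded: [125, 63, 108]

at x=1,y=0 over L1,L2,L3,L6,L7,L8:
after L1 α=2/3: [64, 310/3, 374/3]
after L2 α=1/2: [90, 434/3, 445/3]
after L3 α=5/7: [135, 4033/21, 3320/21]
after L6 α=1/8: [1009/8, 4327/24, 839/6]
after L7 α=0: [1009/8, 4327/24, 839/6]
after L8 α=1/8: [7655/64, 34225/192, 7373/48]
→ [120, 178, 154]


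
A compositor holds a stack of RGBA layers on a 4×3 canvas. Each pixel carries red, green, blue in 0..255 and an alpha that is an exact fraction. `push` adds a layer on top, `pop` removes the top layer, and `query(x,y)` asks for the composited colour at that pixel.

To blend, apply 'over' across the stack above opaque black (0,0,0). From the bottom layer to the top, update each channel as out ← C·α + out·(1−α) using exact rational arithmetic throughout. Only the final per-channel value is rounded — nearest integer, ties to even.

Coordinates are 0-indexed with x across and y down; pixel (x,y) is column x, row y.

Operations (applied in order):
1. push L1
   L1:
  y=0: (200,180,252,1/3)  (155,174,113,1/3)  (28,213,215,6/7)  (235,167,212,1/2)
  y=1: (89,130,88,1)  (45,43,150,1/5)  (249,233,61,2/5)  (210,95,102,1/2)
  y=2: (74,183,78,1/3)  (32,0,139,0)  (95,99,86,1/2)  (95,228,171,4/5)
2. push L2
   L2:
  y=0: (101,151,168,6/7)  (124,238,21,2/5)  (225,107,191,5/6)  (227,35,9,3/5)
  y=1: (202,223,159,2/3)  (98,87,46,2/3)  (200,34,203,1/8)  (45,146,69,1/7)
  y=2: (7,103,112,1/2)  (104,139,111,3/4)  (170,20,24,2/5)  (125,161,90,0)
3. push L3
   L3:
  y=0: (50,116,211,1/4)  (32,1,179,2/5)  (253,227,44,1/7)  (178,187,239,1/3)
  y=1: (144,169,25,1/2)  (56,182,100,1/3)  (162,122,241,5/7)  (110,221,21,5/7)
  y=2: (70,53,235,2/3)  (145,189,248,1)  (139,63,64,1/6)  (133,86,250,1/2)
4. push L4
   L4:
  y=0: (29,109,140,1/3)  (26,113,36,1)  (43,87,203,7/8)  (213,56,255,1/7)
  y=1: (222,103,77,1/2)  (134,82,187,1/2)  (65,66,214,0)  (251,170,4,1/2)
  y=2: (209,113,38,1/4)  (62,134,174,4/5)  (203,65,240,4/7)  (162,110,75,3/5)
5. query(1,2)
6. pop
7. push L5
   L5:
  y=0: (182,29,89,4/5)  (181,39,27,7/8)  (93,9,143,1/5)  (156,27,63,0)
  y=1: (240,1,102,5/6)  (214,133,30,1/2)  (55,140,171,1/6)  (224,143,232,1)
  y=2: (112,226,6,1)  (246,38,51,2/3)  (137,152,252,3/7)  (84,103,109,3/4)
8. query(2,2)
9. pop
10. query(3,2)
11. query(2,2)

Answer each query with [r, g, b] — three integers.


query (1,2) [L1,L2,L3,L4] — begin 0,0,0
+L1 (α=0) → [0, 0, 0]
+L2 (α=3/4) → [78, 417/4, 333/4]
+L3 (α=1) → [145, 189, 248]
+L4 (α=4/5) → [393/5, 145, 944/5]
→ [79, 145, 189]

(2,2) stack=L1,L2,L3,L5; from [0,0,0]:
L1 α=1/2: [95/2, 99/2, 43]
L2 α=2/5: [193/2, 377/10, 177/5]
L3 α=1/6: [1243/12, 503/12, 241/6]
L5 α=3/7: [2476/21, 1871/21, 2750/21]
rounded: [118, 89, 131]

at x=3,y=2 over L1,L2,L3:
+L1 (α=4/5) → [76, 912/5, 684/5]
+L2 (α=0) → [76, 912/5, 684/5]
+L3 (α=1/2) → [209/2, 671/5, 967/5]
rounded: [104, 134, 193]

(2,2) stack=L1,L2,L3; from [0,0,0]:
after L1 α=1/2: [95/2, 99/2, 43]
after L2 α=2/5: [193/2, 377/10, 177/5]
after L3 α=1/6: [1243/12, 503/12, 241/6]
rounded: [104, 42, 40]


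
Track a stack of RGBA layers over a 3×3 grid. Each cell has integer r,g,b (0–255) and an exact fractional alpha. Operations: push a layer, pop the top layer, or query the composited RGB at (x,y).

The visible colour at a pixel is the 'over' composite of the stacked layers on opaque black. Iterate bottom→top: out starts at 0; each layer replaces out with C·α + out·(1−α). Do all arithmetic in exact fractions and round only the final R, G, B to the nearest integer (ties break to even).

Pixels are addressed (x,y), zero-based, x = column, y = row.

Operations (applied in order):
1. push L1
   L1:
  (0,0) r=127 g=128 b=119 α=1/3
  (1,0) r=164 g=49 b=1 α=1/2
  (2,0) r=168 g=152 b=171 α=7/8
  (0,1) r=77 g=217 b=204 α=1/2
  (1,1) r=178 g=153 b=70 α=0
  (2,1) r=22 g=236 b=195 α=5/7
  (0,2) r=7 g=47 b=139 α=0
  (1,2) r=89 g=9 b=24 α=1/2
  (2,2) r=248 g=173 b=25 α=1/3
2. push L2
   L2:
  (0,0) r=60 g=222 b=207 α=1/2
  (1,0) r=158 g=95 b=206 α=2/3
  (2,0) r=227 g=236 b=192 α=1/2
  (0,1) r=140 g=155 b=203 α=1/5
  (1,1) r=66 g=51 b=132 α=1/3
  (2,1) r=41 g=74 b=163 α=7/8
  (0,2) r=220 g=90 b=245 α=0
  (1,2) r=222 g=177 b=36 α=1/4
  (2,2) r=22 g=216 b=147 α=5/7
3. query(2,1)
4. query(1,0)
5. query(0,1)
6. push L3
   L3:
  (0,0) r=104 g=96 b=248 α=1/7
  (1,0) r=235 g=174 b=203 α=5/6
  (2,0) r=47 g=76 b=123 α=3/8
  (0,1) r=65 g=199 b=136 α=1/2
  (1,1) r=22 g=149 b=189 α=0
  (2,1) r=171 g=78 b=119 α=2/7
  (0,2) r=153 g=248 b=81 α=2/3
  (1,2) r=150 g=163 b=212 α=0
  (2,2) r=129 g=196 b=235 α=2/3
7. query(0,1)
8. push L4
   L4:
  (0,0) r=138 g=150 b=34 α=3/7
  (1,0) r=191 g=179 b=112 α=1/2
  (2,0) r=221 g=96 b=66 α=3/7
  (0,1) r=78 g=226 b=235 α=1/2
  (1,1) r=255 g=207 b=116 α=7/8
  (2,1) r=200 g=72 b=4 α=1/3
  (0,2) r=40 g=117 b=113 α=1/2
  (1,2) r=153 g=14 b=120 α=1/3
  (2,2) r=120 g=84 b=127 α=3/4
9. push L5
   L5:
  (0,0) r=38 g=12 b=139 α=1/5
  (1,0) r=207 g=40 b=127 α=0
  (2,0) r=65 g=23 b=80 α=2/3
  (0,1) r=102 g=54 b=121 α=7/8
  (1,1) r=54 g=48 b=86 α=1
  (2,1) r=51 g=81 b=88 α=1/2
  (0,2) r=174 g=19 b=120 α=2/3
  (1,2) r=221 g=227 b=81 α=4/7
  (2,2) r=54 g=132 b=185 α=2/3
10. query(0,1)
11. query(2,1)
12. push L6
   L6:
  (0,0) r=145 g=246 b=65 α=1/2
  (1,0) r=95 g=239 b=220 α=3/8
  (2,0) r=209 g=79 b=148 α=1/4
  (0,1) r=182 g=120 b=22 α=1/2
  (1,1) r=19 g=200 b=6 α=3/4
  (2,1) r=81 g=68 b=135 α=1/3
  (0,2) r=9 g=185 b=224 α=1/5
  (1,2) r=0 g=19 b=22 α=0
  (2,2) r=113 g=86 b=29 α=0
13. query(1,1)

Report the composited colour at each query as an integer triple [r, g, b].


(2,1) stack=L1,L2; from [0,0,0]:
+L1 (α=5/7) → [110/7, 1180/7, 975/7]
+L2 (α=7/8) → [2119/56, 2403/28, 4481/28]
rounded: [38, 86, 160]

query (1,0) [L1,L2] — begin 0,0,0
L1 α=1/2: [82, 49/2, 1/2]
L2 α=2/3: [398/3, 143/2, 275/2]
→ [133, 72, 138]

(0,1) stack=L1,L2; from [0,0,0]:
+L1 (α=1/2) → [77/2, 217/2, 102]
+L2 (α=1/5) → [294/5, 589/5, 611/5]
→ [59, 118, 122]

(0,1) stack=L1,L2,L3; from [0,0,0]:
after L1 α=1/2: [77/2, 217/2, 102]
after L2 α=1/5: [294/5, 589/5, 611/5]
after L3 α=1/2: [619/10, 792/5, 1291/10]
rounded: [62, 158, 129]

(0,1) stack=L1,L2,L3,L4,L5; from [0,0,0]:
after L1 α=1/2: [77/2, 217/2, 102]
after L2 α=1/5: [294/5, 589/5, 611/5]
after L3 α=1/2: [619/10, 792/5, 1291/10]
after L4 α=1/2: [1399/20, 961/5, 3641/20]
after L5 α=7/8: [15679/160, 2851/40, 20581/160]
= [98, 71, 129]

at x=2,y=1 over L1,L2,L3,L4,L5:
after L1 α=5/7: [110/7, 1180/7, 975/7]
after L2 α=7/8: [2119/56, 2403/28, 4481/28]
after L3 α=2/7: [29747/392, 16383/196, 29069/196]
after L4 α=1/3: [68947/588, 7813/98, 29461/294]
after L5 α=1/2: [98935/1176, 15751/196, 55333/588]
→ [84, 80, 94]

query (1,1) [L1,L2,L3,L4,L5,L6] — begin 0,0,0
+L1 (α=0) → [0, 0, 0]
+L2 (α=1/3) → [22, 17, 44]
+L3 (α=0) → [22, 17, 44]
+L4 (α=7/8) → [1807/8, 733/4, 107]
+L5 (α=1) → [54, 48, 86]
+L6 (α=3/4) → [111/4, 162, 26]
→ [28, 162, 26]


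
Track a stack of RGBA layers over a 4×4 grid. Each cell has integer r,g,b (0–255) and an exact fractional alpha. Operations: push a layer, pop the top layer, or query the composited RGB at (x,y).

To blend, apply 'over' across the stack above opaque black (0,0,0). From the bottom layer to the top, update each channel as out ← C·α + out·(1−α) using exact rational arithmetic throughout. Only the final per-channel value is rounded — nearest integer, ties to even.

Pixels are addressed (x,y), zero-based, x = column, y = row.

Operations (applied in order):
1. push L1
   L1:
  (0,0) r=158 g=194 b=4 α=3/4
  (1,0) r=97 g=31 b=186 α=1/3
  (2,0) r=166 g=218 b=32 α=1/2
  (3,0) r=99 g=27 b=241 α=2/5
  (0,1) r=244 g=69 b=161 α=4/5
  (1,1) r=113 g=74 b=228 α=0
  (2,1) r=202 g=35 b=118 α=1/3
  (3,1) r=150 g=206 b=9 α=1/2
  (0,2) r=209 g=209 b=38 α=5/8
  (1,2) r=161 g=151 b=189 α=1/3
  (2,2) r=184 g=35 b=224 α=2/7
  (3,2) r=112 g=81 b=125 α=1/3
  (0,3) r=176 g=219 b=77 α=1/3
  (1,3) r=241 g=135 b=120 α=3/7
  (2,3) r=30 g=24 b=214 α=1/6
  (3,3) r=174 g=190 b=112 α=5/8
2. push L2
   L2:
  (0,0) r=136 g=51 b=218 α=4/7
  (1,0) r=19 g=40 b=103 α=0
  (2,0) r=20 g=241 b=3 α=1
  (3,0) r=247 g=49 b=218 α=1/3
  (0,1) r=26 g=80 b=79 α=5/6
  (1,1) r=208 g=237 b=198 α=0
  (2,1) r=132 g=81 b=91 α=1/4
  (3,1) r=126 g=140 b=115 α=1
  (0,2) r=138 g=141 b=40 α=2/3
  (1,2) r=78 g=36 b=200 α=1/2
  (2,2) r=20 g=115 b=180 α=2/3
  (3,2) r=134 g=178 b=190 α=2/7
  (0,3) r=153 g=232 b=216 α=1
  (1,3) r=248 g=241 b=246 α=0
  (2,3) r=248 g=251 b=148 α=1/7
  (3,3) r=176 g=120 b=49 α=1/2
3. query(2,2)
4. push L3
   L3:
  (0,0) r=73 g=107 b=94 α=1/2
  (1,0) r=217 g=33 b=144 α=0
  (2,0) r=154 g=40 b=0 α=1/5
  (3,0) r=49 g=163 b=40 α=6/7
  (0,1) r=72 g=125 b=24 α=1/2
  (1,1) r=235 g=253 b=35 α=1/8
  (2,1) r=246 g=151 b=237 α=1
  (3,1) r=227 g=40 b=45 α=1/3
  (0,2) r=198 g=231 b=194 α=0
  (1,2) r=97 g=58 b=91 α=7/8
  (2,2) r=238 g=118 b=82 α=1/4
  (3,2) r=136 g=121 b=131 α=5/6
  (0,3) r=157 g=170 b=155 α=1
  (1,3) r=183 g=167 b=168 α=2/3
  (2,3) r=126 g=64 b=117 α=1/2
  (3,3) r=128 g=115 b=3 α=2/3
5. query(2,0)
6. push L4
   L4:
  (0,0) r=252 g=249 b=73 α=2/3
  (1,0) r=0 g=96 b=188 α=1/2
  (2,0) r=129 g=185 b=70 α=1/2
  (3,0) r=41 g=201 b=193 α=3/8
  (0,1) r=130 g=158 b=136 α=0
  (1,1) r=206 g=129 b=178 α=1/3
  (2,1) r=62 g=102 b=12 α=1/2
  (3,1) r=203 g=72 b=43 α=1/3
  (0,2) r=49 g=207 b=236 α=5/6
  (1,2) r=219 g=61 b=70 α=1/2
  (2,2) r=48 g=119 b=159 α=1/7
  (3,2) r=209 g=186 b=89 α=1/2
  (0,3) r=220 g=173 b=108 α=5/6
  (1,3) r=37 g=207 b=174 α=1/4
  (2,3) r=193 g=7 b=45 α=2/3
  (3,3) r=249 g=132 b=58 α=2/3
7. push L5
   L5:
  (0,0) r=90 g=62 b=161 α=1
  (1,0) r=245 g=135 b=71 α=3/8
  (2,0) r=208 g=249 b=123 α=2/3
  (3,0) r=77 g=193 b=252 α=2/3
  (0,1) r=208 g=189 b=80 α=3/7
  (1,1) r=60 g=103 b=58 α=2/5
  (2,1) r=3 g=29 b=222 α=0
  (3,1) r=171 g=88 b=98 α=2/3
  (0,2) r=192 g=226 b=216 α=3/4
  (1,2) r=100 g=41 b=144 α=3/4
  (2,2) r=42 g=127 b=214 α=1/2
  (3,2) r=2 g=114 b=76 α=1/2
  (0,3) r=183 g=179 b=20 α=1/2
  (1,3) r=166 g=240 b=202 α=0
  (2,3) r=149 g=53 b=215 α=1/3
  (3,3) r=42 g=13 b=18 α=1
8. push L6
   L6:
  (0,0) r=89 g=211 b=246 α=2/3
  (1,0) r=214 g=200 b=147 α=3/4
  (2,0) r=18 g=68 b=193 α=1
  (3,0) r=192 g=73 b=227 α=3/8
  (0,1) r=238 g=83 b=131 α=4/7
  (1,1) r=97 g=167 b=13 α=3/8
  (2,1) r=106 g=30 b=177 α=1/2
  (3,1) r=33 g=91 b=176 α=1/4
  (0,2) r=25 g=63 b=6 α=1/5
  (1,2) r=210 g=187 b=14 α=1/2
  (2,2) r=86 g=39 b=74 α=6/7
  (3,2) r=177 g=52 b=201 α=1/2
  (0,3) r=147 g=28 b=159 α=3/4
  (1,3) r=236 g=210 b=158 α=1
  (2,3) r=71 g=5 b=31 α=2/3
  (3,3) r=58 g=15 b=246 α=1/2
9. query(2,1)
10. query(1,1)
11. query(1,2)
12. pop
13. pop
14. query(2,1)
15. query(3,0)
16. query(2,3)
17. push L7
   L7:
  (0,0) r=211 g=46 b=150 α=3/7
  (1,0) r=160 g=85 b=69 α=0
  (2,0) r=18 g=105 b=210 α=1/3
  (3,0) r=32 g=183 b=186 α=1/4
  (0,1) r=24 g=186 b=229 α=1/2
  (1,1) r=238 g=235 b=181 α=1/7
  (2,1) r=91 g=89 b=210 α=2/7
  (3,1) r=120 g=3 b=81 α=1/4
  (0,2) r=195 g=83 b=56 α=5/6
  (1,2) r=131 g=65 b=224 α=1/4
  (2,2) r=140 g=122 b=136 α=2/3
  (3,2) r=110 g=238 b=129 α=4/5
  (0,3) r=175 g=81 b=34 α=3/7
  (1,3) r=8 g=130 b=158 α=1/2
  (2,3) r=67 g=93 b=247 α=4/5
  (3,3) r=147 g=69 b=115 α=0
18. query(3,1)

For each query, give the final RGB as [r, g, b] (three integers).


query (2,2) [L1,L2] — begin 0,0,0
L1 α=2/7: [368/7, 10, 64]
L2 α=2/3: [216/7, 80, 424/3]
rounded: [31, 80, 141]

(2,0) stack=L1,L2,L3; from [0,0,0]:
L1 α=1/2: [83, 109, 16]
L2 α=1: [20, 241, 3]
L3 α=1/5: [234/5, 1004/5, 12/5]
→ [47, 201, 2]

at x=2,y=1 over L1,L2,L3,L4,L5,L6:
after L1 α=1/3: [202/3, 35/3, 118/3]
after L2 α=1/4: [167/2, 29, 209/4]
after L3 α=1: [246, 151, 237]
after L4 α=1/2: [154, 253/2, 249/2]
after L5 α=0: [154, 253/2, 249/2]
after L6 α=1/2: [130, 313/4, 603/4]
rounded: [130, 78, 151]

(1,1) stack=L1,L2,L3,L4,L5,L6; from [0,0,0]:
+L1 (α=0) → [0, 0, 0]
+L2 (α=0) → [0, 0, 0]
+L3 (α=1/8) → [235/8, 253/8, 35/8]
+L4 (α=1/3) → [353/4, 769/12, 249/4]
+L5 (α=2/5) → [1539/20, 1593/20, 1211/20]
+L6 (α=3/8) → [2703/32, 3597/32, 1367/32]
= [84, 112, 43]

at x=1,y=2 over L1,L2,L3,L4,L5,L6:
+L1 (α=1/3) → [161/3, 151/3, 63]
+L2 (α=1/2) → [395/6, 259/6, 263/2]
+L3 (α=7/8) → [4469/48, 2695/48, 1537/16]
+L4 (α=1/2) → [14981/96, 5623/96, 2657/32]
+L5 (α=3/4) → [43781/384, 17431/384, 16481/128]
+L6 (α=1/2) → [124421/768, 89239/768, 18273/256]
→ [162, 116, 71]

query (2,1) [L1,L2,L3,L4] — begin 0,0,0
after L1 α=1/3: [202/3, 35/3, 118/3]
after L2 α=1/4: [167/2, 29, 209/4]
after L3 α=1: [246, 151, 237]
after L4 α=1/2: [154, 253/2, 249/2]
→ [154, 126, 124]

at x=3,y=0 over L1,L2,L3,L4:
+L1 (α=2/5) → [198/5, 54/5, 482/5]
+L2 (α=1/3) → [1631/15, 353/15, 2054/15]
+L3 (α=6/7) → [863/15, 15023/105, 5654/105]
+L4 (α=3/8) → [154/3, 13843/84, 17813/168]
= [51, 165, 106]

at x=2,y=3 over L1,L2,L3,L4:
after L1 α=1/6: [5, 4, 107/3]
after L2 α=1/7: [278/7, 275/7, 362/7]
after L3 α=1/2: [580/7, 723/14, 1181/14]
after L4 α=2/3: [1094/7, 919/42, 2441/42]
= [156, 22, 58]

(3,1) stack=L1,L2,L3,L4,L7; from [0,0,0]:
after L1 α=1/2: [75, 103, 9/2]
after L2 α=1: [126, 140, 115]
after L3 α=1/3: [479/3, 320/3, 275/3]
after L4 α=1/3: [1567/9, 856/9, 679/9]
after L7 α=1/4: [1927/12, 865/12, 461/6]
rounded: [161, 72, 77]


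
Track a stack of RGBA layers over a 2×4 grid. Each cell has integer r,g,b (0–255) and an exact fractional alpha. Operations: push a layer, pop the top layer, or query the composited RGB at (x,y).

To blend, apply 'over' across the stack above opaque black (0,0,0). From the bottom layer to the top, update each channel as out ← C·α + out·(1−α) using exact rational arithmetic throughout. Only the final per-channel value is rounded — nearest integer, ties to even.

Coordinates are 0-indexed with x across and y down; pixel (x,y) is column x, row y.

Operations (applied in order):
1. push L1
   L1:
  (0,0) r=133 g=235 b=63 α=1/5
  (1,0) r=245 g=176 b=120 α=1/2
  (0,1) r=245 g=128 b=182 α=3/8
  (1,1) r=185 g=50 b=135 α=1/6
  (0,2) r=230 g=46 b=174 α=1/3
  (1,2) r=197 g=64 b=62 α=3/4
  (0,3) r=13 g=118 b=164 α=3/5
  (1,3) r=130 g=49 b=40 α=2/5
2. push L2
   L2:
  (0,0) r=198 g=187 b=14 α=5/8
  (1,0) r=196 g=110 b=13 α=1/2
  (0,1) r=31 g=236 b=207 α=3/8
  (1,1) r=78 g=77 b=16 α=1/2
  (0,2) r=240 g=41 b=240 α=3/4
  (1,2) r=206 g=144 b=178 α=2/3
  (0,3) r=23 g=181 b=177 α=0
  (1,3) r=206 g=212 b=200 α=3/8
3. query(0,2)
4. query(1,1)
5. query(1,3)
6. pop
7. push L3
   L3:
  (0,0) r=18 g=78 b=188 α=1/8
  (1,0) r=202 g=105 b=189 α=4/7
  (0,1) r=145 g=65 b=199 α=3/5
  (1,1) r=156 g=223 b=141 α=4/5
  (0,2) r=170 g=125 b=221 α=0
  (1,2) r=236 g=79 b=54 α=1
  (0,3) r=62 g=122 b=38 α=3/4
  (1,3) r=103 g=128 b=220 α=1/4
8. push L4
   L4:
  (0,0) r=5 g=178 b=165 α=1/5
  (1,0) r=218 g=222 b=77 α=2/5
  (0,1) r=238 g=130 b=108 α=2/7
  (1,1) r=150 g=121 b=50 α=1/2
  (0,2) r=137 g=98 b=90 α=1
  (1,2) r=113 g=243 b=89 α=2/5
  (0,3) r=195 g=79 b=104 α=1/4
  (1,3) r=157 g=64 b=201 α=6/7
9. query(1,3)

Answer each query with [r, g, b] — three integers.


at x=0,y=2 over L1,L2:
+L1 (α=1/3) → [230/3, 46/3, 58]
+L2 (α=3/4) → [1195/6, 415/12, 389/2]
= [199, 35, 194]

at x=1,y=1 over L1,L2:
L1 α=1/6: [185/6, 25/3, 45/2]
L2 α=1/2: [653/12, 128/3, 77/4]
= [54, 43, 19]

(1,3) stack=L1,L2; from [0,0,0]:
L1 α=2/5: [52, 98/5, 16]
L2 α=3/8: [439/4, 367/4, 85]
rounded: [110, 92, 85]

at x=1,y=3 over L1,L3,L4:
L1 α=2/5: [52, 98/5, 16]
L3 α=1/4: [259/4, 467/10, 67]
L4 α=6/7: [4027/28, 4307/70, 1273/7]
→ [144, 62, 182]


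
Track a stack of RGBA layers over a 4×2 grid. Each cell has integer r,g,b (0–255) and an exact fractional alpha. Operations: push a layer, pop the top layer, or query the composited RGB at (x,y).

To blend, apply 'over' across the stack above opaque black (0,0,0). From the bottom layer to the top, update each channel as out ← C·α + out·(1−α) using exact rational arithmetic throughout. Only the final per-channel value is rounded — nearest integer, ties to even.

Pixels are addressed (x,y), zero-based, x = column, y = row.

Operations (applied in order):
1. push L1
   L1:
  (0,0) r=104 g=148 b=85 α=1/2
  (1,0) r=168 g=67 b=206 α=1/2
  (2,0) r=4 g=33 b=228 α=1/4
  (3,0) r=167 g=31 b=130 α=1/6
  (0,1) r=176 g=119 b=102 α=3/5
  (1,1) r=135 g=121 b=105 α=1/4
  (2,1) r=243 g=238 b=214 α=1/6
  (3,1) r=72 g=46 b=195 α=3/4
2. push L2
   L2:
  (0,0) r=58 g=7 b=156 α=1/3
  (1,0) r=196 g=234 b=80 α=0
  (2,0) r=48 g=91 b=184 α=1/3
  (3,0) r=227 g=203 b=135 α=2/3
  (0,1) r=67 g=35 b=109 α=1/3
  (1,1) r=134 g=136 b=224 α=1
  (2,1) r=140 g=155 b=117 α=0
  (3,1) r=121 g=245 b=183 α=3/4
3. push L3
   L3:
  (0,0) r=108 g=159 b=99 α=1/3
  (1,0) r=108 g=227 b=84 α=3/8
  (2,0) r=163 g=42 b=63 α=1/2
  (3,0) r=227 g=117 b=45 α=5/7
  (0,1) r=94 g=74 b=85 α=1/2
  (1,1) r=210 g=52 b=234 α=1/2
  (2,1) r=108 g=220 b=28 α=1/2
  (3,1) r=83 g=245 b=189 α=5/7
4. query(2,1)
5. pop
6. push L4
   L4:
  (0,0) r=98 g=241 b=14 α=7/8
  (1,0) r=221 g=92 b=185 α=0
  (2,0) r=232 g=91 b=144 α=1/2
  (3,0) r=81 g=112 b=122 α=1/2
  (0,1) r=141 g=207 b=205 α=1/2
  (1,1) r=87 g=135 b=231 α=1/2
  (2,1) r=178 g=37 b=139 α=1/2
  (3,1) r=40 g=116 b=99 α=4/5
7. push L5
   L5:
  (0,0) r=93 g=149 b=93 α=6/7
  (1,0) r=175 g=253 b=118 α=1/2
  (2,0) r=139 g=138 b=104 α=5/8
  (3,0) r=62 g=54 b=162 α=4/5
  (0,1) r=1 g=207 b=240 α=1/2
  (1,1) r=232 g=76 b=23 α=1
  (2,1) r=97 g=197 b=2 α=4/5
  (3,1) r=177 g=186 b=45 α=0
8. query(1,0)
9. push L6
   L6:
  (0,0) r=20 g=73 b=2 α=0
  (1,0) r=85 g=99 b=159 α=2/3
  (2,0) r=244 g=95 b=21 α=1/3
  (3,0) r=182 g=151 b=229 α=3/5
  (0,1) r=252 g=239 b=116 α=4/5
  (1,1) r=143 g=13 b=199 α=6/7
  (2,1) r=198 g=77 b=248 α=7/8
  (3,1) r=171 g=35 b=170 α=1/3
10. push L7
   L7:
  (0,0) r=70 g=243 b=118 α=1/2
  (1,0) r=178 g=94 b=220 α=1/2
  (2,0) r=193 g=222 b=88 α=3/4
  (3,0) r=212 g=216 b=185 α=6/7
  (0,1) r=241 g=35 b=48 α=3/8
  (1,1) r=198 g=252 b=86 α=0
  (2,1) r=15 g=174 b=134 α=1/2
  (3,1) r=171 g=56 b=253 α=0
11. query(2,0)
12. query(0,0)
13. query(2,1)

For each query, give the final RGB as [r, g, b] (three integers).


(2,1) stack=L1,L2,L3; from [0,0,0]:
L1 α=1/6: [81/2, 119/3, 107/3]
L2 α=0: [81/2, 119/3, 107/3]
L3 α=1/2: [297/4, 779/6, 191/6]
= [74, 130, 32]

at x=1,y=0 over L1,L2,L4,L5:
L1 α=1/2: [84, 67/2, 103]
L2 α=0: [84, 67/2, 103]
L4 α=0: [84, 67/2, 103]
L5 α=1/2: [259/2, 573/4, 221/2]
= [130, 143, 110]

at x=2,y=0 over L1,L2,L4,L5,L6,L7:
L1 α=1/4: [1, 33/4, 57]
L2 α=1/3: [50/3, 215/6, 298/3]
L4 α=1/2: [373/3, 761/12, 365/3]
L5 α=5/8: [267/2, 3521/32, 885/8]
L6 α=1/3: [511/3, 5041/48, 323/4]
L7 α=3/4: [562/3, 37009/192, 1379/16]
→ [187, 193, 86]

query (0,0) [L1,L2,L4,L5,L6,L7] — begin 0,0,0
after L1 α=1/2: [52, 74, 85/2]
after L2 α=1/3: [54, 155/3, 241/3]
after L4 α=7/8: [185/2, 652/3, 535/24]
after L5 α=6/7: [1301/14, 3334/21, 13927/168]
after L6 α=0: [1301/14, 3334/21, 13927/168]
after L7 α=1/2: [2281/28, 8437/42, 33751/336]
→ [81, 201, 100]

(2,1) stack=L1,L2,L4,L5,L6,L7; from [0,0,0]:
after L1 α=1/6: [81/2, 119/3, 107/3]
after L2 α=0: [81/2, 119/3, 107/3]
after L4 α=1/2: [437/4, 115/3, 262/3]
after L5 α=4/5: [1989/20, 2479/15, 286/15]
after L6 α=7/8: [29709/160, 2641/30, 13163/60]
after L7 α=1/2: [32109/320, 7861/60, 21203/120]
rounded: [100, 131, 177]


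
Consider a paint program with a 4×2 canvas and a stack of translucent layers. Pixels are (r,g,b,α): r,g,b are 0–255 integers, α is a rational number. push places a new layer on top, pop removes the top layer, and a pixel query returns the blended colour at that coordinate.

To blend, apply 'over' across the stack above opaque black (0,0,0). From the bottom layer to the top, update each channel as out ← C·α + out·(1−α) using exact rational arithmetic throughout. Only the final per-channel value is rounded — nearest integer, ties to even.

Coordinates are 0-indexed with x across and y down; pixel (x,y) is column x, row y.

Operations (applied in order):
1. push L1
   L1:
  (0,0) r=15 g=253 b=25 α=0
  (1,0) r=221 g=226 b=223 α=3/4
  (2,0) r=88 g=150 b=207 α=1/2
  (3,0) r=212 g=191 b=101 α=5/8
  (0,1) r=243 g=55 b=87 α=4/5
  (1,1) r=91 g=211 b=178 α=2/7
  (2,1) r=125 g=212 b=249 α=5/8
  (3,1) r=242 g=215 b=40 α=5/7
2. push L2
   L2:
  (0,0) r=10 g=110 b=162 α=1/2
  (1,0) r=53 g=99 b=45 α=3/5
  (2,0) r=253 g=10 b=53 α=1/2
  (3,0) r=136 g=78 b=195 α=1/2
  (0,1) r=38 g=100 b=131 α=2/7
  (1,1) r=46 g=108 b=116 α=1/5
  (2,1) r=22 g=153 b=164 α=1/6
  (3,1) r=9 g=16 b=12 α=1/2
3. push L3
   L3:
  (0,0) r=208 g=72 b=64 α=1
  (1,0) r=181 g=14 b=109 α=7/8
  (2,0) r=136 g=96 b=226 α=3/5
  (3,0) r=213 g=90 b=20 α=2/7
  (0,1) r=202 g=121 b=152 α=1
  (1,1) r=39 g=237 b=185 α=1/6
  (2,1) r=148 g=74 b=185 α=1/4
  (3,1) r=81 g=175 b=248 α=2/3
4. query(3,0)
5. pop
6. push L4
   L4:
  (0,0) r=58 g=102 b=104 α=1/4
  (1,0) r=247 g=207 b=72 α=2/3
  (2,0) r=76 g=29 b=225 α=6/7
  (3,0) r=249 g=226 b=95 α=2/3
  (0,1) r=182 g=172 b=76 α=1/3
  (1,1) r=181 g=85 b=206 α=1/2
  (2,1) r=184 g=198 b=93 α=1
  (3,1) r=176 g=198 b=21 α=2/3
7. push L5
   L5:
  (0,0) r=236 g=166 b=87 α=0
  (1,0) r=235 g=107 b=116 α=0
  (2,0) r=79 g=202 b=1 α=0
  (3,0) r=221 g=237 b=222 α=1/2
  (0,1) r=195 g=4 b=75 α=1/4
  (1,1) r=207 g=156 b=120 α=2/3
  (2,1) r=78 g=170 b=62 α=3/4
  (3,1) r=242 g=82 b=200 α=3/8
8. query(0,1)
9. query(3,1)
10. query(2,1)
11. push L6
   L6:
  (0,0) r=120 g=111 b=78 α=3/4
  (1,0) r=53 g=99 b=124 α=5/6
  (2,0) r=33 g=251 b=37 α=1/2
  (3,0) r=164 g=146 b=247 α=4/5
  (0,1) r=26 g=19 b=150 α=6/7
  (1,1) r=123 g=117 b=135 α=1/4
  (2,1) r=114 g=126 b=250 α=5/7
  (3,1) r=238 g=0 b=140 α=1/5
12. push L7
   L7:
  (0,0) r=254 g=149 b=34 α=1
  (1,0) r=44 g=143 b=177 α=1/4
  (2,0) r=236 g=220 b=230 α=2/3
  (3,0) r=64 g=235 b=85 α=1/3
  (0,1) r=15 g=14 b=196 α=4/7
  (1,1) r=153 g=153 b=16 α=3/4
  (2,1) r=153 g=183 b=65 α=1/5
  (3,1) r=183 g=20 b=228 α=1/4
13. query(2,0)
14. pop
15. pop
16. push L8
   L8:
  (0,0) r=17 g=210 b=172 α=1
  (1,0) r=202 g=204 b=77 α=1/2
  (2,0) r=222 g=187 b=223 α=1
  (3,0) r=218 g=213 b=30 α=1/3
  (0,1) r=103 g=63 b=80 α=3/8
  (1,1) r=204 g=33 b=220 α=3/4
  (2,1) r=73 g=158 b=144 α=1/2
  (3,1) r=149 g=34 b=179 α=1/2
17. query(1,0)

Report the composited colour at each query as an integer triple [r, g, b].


(3,0) stack=L1,L2,L3; from [0,0,0]:
after L1 α=5/8: [265/2, 955/8, 505/8]
after L2 α=1/2: [537/4, 1579/16, 2065/16]
after L3 α=2/7: [627/4, 10775/112, 10965/112]
rounded: [157, 96, 98]

(0,1) stack=L1,L2,L4,L5; from [0,0,0]:
L1 α=4/5: [972/5, 44, 348/5]
L2 α=2/7: [1048/7, 60, 610/7]
L4 α=1/3: [3370/21, 292/3, 584/7]
L5 α=1/4: [4735/28, 74, 2277/28]
= [169, 74, 81]

at x=3,y=1 over L1,L2,L4,L5:
+L1 (α=5/7) → [1210/7, 1075/7, 200/7]
+L2 (α=1/2) → [1273/14, 1187/14, 142/7]
+L4 (α=2/3) → [2067/14, 6731/42, 436/21]
+L5 (α=3/8) → [20499/112, 43987/336, 3695/42]
= [183, 131, 88]

at x=2,y=1 over L1,L2,L4,L5:
after L1 α=5/8: [625/8, 265/2, 1245/8]
after L2 α=1/6: [3301/48, 1631/12, 7537/48]
after L4 α=1: [184, 198, 93]
after L5 α=3/4: [209/2, 177, 279/4]
= [104, 177, 70]

at x=2,y=0 over L1,L2,L4,L5,L6,L7:
after L1 α=1/2: [44, 75, 207/2]
after L2 α=1/2: [297/2, 85/2, 313/4]
after L4 α=6/7: [1209/14, 433/14, 5713/28]
after L5 α=0: [1209/14, 433/14, 5713/28]
after L6 α=1/2: [1671/28, 3947/28, 6749/56]
after L7 α=2/3: [14887/84, 16267/84, 32509/168]
rounded: [177, 194, 194]

query (1,0) [L1,L2,L4,L5,L8] — begin 0,0,0
L1 α=3/4: [663/4, 339/2, 669/4]
L2 α=3/5: [981/10, 636/5, 939/10]
L4 α=2/3: [5921/30, 902/5, 793/10]
L5 α=0: [5921/30, 902/5, 793/10]
L8 α=1/2: [11981/60, 961/5, 1563/20]
= [200, 192, 78]


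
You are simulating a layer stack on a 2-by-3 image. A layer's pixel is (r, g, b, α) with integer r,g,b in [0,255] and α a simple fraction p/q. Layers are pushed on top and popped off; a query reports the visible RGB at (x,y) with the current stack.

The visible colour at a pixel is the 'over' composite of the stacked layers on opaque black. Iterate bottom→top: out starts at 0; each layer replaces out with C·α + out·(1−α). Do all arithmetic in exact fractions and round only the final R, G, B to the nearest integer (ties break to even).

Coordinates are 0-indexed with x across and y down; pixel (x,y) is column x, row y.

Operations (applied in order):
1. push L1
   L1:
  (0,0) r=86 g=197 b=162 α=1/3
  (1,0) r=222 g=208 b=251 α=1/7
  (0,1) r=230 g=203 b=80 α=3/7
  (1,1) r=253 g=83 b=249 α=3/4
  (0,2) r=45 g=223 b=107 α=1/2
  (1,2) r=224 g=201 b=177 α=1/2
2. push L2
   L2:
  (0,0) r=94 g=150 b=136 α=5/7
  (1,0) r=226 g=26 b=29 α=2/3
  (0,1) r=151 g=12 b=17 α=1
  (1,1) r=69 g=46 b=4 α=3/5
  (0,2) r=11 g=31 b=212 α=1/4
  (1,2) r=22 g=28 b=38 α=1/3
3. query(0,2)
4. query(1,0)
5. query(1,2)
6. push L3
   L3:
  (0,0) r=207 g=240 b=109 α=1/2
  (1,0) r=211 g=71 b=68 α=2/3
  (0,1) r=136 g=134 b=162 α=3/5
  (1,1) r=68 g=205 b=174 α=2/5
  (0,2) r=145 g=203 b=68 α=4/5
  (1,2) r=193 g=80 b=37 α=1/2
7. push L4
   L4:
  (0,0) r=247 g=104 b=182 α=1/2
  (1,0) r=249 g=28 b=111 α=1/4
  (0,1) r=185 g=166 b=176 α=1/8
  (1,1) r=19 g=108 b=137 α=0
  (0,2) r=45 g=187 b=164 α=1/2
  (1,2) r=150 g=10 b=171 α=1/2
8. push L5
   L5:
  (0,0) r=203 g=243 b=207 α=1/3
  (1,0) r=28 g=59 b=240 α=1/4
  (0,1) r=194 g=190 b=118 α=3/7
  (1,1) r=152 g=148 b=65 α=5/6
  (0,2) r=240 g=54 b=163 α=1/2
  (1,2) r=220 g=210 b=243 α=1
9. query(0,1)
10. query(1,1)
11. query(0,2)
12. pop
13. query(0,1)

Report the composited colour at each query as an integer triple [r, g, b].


(0,2) stack=L1,L2; from [0,0,0]:
L1 α=1/2: [45/2, 223/2, 107/2]
L2 α=1/4: [157/8, 731/8, 745/8]
rounded: [20, 91, 93]

(1,0) stack=L1,L2; from [0,0,0]:
after L1 α=1/7: [222/7, 208/7, 251/7]
after L2 α=2/3: [3386/21, 572/21, 219/7]
rounded: [161, 27, 31]

(1,2) stack=L1,L2; from [0,0,0]:
+L1 (α=1/2) → [112, 201/2, 177/2]
+L2 (α=1/3) → [82, 229/3, 215/3]
= [82, 76, 72]

(0,1) stack=L1,L2,L3,L4,L5; from [0,0,0]:
+L1 (α=3/7) → [690/7, 87, 240/7]
+L2 (α=1) → [151, 12, 17]
+L3 (α=3/5) → [142, 426/5, 104]
+L4 (α=1/8) → [1179/8, 953/10, 113]
+L5 (α=3/7) → [2343/14, 4756/35, 806/7]
= [167, 136, 115]

query (1,1) [L1,L2,L3,L4,L5] — begin 0,0,0
+L1 (α=3/4) → [759/4, 249/4, 747/4]
+L2 (α=3/5) → [1173/10, 105/2, 771/10]
+L3 (α=2/5) → [4879/50, 227/2, 5793/50]
+L4 (α=0) → [4879/50, 227/2, 5793/50]
+L5 (α=5/6) → [14293/100, 569/4, 22043/300]
rounded: [143, 142, 73]

(0,2) stack=L1,L2,L3,L4,L5; from [0,0,0]:
+L1 (α=1/2) → [45/2, 223/2, 107/2]
+L2 (α=1/4) → [157/8, 731/8, 745/8]
+L3 (α=4/5) → [4797/40, 7227/40, 2921/40]
+L4 (α=1/2) → [6597/80, 14707/80, 9481/80]
+L5 (α=1/2) → [25797/160, 19027/160, 22521/160]
→ [161, 119, 141]

query (0,1) [L1,L2,L3,L4] — begin 0,0,0
L1 α=3/7: [690/7, 87, 240/7]
L2 α=1: [151, 12, 17]
L3 α=3/5: [142, 426/5, 104]
L4 α=1/8: [1179/8, 953/10, 113]
= [147, 95, 113]
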